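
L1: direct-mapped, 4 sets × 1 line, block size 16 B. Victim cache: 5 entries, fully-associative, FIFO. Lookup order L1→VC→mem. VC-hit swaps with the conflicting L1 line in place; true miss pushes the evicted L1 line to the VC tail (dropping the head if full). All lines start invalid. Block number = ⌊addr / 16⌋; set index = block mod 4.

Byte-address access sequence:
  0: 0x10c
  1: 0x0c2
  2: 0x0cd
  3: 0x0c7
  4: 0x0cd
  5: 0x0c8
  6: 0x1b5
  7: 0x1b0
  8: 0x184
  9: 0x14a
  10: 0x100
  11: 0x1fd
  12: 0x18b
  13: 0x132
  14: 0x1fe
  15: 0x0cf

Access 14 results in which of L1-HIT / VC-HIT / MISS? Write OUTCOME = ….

OUTCOME = VC-HIT

0: 0x10c (blk 16, set 0) → MISS  vc=[]
1: 0xc2 (blk 12, set 0) → MISS  vc=[16]
2: 0xcd (blk 12, set 0) → L1-HIT  vc=[16]
3: 0xc7 (blk 12, set 0) → L1-HIT  vc=[16]
4: 0xcd (blk 12, set 0) → L1-HIT  vc=[16]
5: 0xc8 (blk 12, set 0) → L1-HIT  vc=[16]
6: 0x1b5 (blk 27, set 3) → MISS  vc=[16]
7: 0x1b0 (blk 27, set 3) → L1-HIT  vc=[16]
8: 0x184 (blk 24, set 0) → MISS  vc=[16, 12]
9: 0x14a (blk 20, set 0) → MISS  vc=[16, 12, 24]
10: 0x100 (blk 16, set 0) → VC-HIT  vc=[20, 12, 24]
11: 0x1fd (blk 31, set 3) → MISS  vc=[20, 12, 24, 27]
12: 0x18b (blk 24, set 0) → VC-HIT  vc=[20, 12, 16, 27]
13: 0x132 (blk 19, set 3) → MISS  vc=[20, 12, 16, 27, 31]
14: 0x1fe (blk 31, set 3) → VC-HIT  vc=[20, 12, 16, 27, 19]
15: 0xcf (blk 12, set 0) → VC-HIT  vc=[20, 24, 16, 27, 19]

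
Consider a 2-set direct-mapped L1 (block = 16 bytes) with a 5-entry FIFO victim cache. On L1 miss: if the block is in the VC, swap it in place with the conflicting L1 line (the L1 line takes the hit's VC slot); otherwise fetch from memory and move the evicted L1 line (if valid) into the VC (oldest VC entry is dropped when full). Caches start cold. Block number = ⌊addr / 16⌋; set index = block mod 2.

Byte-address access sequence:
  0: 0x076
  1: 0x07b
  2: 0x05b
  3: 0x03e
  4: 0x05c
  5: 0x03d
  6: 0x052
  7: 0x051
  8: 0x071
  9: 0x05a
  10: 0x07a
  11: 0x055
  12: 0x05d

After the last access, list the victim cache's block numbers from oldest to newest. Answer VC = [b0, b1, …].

VC = [7, 3]

#0 0x76→b7/s1 MISS; vc=[]
#1 0x7b→b7/s1 L1-HIT; vc=[]
#2 0x5b→b5/s1 MISS; vc=[7]
#3 0x3e→b3/s1 MISS; vc=[7,5]
#4 0x5c→b5/s1 VC-HIT; vc=[7,3]
#5 0x3d→b3/s1 VC-HIT; vc=[7,5]
#6 0x52→b5/s1 VC-HIT; vc=[7,3]
#7 0x51→b5/s1 L1-HIT; vc=[7,3]
#8 0x71→b7/s1 VC-HIT; vc=[5,3]
#9 0x5a→b5/s1 VC-HIT; vc=[7,3]
#10 0x7a→b7/s1 VC-HIT; vc=[5,3]
#11 0x55→b5/s1 VC-HIT; vc=[7,3]
#12 0x5d→b5/s1 L1-HIT; vc=[7,3]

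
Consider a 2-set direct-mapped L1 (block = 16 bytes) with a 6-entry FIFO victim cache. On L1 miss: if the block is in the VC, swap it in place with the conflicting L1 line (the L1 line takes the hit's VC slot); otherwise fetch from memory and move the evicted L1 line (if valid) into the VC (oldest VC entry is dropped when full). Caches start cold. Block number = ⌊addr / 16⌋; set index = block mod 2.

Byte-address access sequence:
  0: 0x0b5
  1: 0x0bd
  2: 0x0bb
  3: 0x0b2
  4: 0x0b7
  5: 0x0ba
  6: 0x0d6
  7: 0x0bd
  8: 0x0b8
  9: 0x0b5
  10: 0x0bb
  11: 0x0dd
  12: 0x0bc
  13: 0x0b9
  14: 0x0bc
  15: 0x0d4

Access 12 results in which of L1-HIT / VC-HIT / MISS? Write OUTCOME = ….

OUTCOME = VC-HIT

  [0] addr=0xb5 blk=11 s=1: MISS | VC []
  [1] addr=0xbd blk=11 s=1: L1-HIT | VC []
  [2] addr=0xbb blk=11 s=1: L1-HIT | VC []
  [3] addr=0xb2 blk=11 s=1: L1-HIT | VC []
  [4] addr=0xb7 blk=11 s=1: L1-HIT | VC []
  [5] addr=0xba blk=11 s=1: L1-HIT | VC []
  [6] addr=0xd6 blk=13 s=1: MISS | VC [11]
  [7] addr=0xbd blk=11 s=1: VC-HIT | VC [13]
  [8] addr=0xb8 blk=11 s=1: L1-HIT | VC [13]
  [9] addr=0xb5 blk=11 s=1: L1-HIT | VC [13]
  [10] addr=0xbb blk=11 s=1: L1-HIT | VC [13]
  [11] addr=0xdd blk=13 s=1: VC-HIT | VC [11]
  [12] addr=0xbc blk=11 s=1: VC-HIT | VC [13]
  [13] addr=0xb9 blk=11 s=1: L1-HIT | VC [13]
  [14] addr=0xbc blk=11 s=1: L1-HIT | VC [13]
  [15] addr=0xd4 blk=13 s=1: VC-HIT | VC [11]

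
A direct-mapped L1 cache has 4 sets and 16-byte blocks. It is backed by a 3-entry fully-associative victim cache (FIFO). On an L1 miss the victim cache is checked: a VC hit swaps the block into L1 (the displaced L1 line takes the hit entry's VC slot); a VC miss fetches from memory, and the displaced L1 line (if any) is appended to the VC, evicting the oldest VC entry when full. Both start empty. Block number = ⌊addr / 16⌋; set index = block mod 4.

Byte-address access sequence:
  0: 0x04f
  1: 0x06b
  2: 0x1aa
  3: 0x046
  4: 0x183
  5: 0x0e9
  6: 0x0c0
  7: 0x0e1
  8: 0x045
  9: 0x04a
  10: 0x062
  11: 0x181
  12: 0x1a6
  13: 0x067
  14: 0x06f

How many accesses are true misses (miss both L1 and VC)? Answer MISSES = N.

0: 0x4f (blk 4, set 0) → MISS  vc=[]
1: 0x6b (blk 6, set 2) → MISS  vc=[]
2: 0x1aa (blk 26, set 2) → MISS  vc=[6]
3: 0x46 (blk 4, set 0) → L1-HIT  vc=[6]
4: 0x183 (blk 24, set 0) → MISS  vc=[6, 4]
5: 0xe9 (blk 14, set 2) → MISS  vc=[6, 4, 26]
6: 0xc0 (blk 12, set 0) → MISS  vc=[4, 26, 24]
7: 0xe1 (blk 14, set 2) → L1-HIT  vc=[4, 26, 24]
8: 0x45 (blk 4, set 0) → VC-HIT  vc=[12, 26, 24]
9: 0x4a (blk 4, set 0) → L1-HIT  vc=[12, 26, 24]
10: 0x62 (blk 6, set 2) → MISS  vc=[26, 24, 14]
11: 0x181 (blk 24, set 0) → VC-HIT  vc=[26, 4, 14]
12: 0x1a6 (blk 26, set 2) → VC-HIT  vc=[6, 4, 14]
13: 0x67 (blk 6, set 2) → VC-HIT  vc=[26, 4, 14]
14: 0x6f (blk 6, set 2) → L1-HIT  vc=[26, 4, 14]

MISSES = 7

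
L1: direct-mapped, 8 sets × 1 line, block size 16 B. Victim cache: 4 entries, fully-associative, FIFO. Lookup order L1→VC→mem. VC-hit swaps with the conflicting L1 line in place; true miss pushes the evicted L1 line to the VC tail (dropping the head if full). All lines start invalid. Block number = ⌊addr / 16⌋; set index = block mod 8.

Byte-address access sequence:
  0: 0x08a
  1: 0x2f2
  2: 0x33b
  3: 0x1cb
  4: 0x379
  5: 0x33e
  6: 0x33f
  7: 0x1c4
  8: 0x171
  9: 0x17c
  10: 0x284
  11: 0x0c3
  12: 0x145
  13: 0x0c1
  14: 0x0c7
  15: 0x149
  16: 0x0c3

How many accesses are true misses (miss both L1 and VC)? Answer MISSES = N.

MISSES = 9

  [0] addr=0x8a blk=8 s=0: MISS | VC []
  [1] addr=0x2f2 blk=47 s=7: MISS | VC []
  [2] addr=0x33b blk=51 s=3: MISS | VC []
  [3] addr=0x1cb blk=28 s=4: MISS | VC []
  [4] addr=0x379 blk=55 s=7: MISS | VC [47]
  [5] addr=0x33e blk=51 s=3: L1-HIT | VC [47]
  [6] addr=0x33f blk=51 s=3: L1-HIT | VC [47]
  [7] addr=0x1c4 blk=28 s=4: L1-HIT | VC [47]
  [8] addr=0x171 blk=23 s=7: MISS | VC [47, 55]
  [9] addr=0x17c blk=23 s=7: L1-HIT | VC [47, 55]
  [10] addr=0x284 blk=40 s=0: MISS | VC [47, 55, 8]
  [11] addr=0xc3 blk=12 s=4: MISS | VC [47, 55, 8, 28]
  [12] addr=0x145 blk=20 s=4: MISS | VC [55, 8, 28, 12]
  [13] addr=0xc1 blk=12 s=4: VC-HIT | VC [55, 8, 28, 20]
  [14] addr=0xc7 blk=12 s=4: L1-HIT | VC [55, 8, 28, 20]
  [15] addr=0x149 blk=20 s=4: VC-HIT | VC [55, 8, 28, 12]
  [16] addr=0xc3 blk=12 s=4: VC-HIT | VC [55, 8, 28, 20]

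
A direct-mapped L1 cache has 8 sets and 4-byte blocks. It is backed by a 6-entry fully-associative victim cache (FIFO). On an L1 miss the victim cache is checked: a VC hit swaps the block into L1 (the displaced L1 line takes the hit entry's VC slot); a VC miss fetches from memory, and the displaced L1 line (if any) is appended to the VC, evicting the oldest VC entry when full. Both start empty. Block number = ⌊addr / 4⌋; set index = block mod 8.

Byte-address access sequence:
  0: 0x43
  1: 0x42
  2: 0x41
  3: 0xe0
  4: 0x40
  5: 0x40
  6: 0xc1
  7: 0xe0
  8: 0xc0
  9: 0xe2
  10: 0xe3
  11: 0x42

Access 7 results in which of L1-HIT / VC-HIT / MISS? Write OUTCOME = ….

OUTCOME = VC-HIT

0: 0x43 (blk 16, set 0) → MISS  vc=[]
1: 0x42 (blk 16, set 0) → L1-HIT  vc=[]
2: 0x41 (blk 16, set 0) → L1-HIT  vc=[]
3: 0xe0 (blk 56, set 0) → MISS  vc=[16]
4: 0x40 (blk 16, set 0) → VC-HIT  vc=[56]
5: 0x40 (blk 16, set 0) → L1-HIT  vc=[56]
6: 0xc1 (blk 48, set 0) → MISS  vc=[56, 16]
7: 0xe0 (blk 56, set 0) → VC-HIT  vc=[48, 16]
8: 0xc0 (blk 48, set 0) → VC-HIT  vc=[56, 16]
9: 0xe2 (blk 56, set 0) → VC-HIT  vc=[48, 16]
10: 0xe3 (blk 56, set 0) → L1-HIT  vc=[48, 16]
11: 0x42 (blk 16, set 0) → VC-HIT  vc=[48, 56]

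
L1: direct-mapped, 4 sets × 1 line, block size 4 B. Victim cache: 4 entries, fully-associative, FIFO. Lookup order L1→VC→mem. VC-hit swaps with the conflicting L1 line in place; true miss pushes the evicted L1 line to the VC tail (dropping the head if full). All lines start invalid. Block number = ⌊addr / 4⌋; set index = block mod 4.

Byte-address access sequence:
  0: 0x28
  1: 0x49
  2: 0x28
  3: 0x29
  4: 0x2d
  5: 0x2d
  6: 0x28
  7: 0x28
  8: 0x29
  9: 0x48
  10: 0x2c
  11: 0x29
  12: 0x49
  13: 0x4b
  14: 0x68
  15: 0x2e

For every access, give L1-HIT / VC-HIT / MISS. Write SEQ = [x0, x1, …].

0: 0x28 (blk 10, set 2) → MISS  vc=[]
1: 0x49 (blk 18, set 2) → MISS  vc=[10]
2: 0x28 (blk 10, set 2) → VC-HIT  vc=[18]
3: 0x29 (blk 10, set 2) → L1-HIT  vc=[18]
4: 0x2d (blk 11, set 3) → MISS  vc=[18]
5: 0x2d (blk 11, set 3) → L1-HIT  vc=[18]
6: 0x28 (blk 10, set 2) → L1-HIT  vc=[18]
7: 0x28 (blk 10, set 2) → L1-HIT  vc=[18]
8: 0x29 (blk 10, set 2) → L1-HIT  vc=[18]
9: 0x48 (blk 18, set 2) → VC-HIT  vc=[10]
10: 0x2c (blk 11, set 3) → L1-HIT  vc=[10]
11: 0x29 (blk 10, set 2) → VC-HIT  vc=[18]
12: 0x49 (blk 18, set 2) → VC-HIT  vc=[10]
13: 0x4b (blk 18, set 2) → L1-HIT  vc=[10]
14: 0x68 (blk 26, set 2) → MISS  vc=[10, 18]
15: 0x2e (blk 11, set 3) → L1-HIT  vc=[10, 18]

SEQ = [MISS, MISS, VC-HIT, L1-HIT, MISS, L1-HIT, L1-HIT, L1-HIT, L1-HIT, VC-HIT, L1-HIT, VC-HIT, VC-HIT, L1-HIT, MISS, L1-HIT]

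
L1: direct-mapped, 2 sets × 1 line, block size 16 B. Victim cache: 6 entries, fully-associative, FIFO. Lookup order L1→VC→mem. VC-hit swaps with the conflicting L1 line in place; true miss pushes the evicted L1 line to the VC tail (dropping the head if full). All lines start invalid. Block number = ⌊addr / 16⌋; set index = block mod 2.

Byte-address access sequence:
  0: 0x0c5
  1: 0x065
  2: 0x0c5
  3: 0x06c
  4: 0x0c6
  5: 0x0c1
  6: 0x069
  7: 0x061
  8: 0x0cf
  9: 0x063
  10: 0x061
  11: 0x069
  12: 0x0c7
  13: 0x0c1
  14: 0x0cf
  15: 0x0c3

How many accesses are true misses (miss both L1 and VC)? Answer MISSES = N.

0: 0xc5 (blk 12, set 0) → MISS  vc=[]
1: 0x65 (blk 6, set 0) → MISS  vc=[12]
2: 0xc5 (blk 12, set 0) → VC-HIT  vc=[6]
3: 0x6c (blk 6, set 0) → VC-HIT  vc=[12]
4: 0xc6 (blk 12, set 0) → VC-HIT  vc=[6]
5: 0xc1 (blk 12, set 0) → L1-HIT  vc=[6]
6: 0x69 (blk 6, set 0) → VC-HIT  vc=[12]
7: 0x61 (blk 6, set 0) → L1-HIT  vc=[12]
8: 0xcf (blk 12, set 0) → VC-HIT  vc=[6]
9: 0x63 (blk 6, set 0) → VC-HIT  vc=[12]
10: 0x61 (blk 6, set 0) → L1-HIT  vc=[12]
11: 0x69 (blk 6, set 0) → L1-HIT  vc=[12]
12: 0xc7 (blk 12, set 0) → VC-HIT  vc=[6]
13: 0xc1 (blk 12, set 0) → L1-HIT  vc=[6]
14: 0xcf (blk 12, set 0) → L1-HIT  vc=[6]
15: 0xc3 (blk 12, set 0) → L1-HIT  vc=[6]

MISSES = 2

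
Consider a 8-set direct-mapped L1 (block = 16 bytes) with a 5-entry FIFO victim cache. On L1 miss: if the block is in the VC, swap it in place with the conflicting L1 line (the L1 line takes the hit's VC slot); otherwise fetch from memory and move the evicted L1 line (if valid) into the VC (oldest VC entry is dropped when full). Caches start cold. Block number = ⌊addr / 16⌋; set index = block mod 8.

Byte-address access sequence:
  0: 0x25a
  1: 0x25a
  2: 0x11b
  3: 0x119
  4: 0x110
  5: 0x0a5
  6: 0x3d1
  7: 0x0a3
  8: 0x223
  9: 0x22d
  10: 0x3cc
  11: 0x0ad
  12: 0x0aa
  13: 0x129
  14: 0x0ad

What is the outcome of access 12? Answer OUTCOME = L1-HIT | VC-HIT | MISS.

  [0] addr=0x25a blk=37 s=5: MISS | VC []
  [1] addr=0x25a blk=37 s=5: L1-HIT | VC []
  [2] addr=0x11b blk=17 s=1: MISS | VC []
  [3] addr=0x119 blk=17 s=1: L1-HIT | VC []
  [4] addr=0x110 blk=17 s=1: L1-HIT | VC []
  [5] addr=0xa5 blk=10 s=2: MISS | VC []
  [6] addr=0x3d1 blk=61 s=5: MISS | VC [37]
  [7] addr=0xa3 blk=10 s=2: L1-HIT | VC [37]
  [8] addr=0x223 blk=34 s=2: MISS | VC [37, 10]
  [9] addr=0x22d blk=34 s=2: L1-HIT | VC [37, 10]
  [10] addr=0x3cc blk=60 s=4: MISS | VC [37, 10]
  [11] addr=0xad blk=10 s=2: VC-HIT | VC [37, 34]
  [12] addr=0xaa blk=10 s=2: L1-HIT | VC [37, 34]
  [13] addr=0x129 blk=18 s=2: MISS | VC [37, 34, 10]
  [14] addr=0xad blk=10 s=2: VC-HIT | VC [37, 34, 18]

OUTCOME = L1-HIT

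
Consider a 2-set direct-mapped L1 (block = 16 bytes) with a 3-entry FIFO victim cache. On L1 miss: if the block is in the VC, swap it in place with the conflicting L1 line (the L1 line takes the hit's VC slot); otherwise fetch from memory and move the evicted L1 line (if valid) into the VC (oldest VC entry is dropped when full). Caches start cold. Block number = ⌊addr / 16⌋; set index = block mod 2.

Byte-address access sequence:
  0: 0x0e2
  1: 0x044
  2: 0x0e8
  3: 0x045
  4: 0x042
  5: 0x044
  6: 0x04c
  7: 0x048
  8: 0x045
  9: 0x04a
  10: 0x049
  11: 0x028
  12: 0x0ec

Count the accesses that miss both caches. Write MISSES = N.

MISSES = 3

0: 0xe2 (blk 14, set 0) → MISS  vc=[]
1: 0x44 (blk 4, set 0) → MISS  vc=[14]
2: 0xe8 (blk 14, set 0) → VC-HIT  vc=[4]
3: 0x45 (blk 4, set 0) → VC-HIT  vc=[14]
4: 0x42 (blk 4, set 0) → L1-HIT  vc=[14]
5: 0x44 (blk 4, set 0) → L1-HIT  vc=[14]
6: 0x4c (blk 4, set 0) → L1-HIT  vc=[14]
7: 0x48 (blk 4, set 0) → L1-HIT  vc=[14]
8: 0x45 (blk 4, set 0) → L1-HIT  vc=[14]
9: 0x4a (blk 4, set 0) → L1-HIT  vc=[14]
10: 0x49 (blk 4, set 0) → L1-HIT  vc=[14]
11: 0x28 (blk 2, set 0) → MISS  vc=[14, 4]
12: 0xec (blk 14, set 0) → VC-HIT  vc=[2, 4]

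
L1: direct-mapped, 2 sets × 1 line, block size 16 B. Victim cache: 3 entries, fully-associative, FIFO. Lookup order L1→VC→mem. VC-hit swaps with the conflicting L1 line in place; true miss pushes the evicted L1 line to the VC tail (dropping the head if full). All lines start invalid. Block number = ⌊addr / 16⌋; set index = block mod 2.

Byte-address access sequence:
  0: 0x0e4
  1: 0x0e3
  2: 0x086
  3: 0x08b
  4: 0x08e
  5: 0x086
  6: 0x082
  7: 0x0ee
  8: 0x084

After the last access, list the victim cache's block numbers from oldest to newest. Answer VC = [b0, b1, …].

VC = [14]

#0 0xe4→b14/s0 MISS; vc=[]
#1 0xe3→b14/s0 L1-HIT; vc=[]
#2 0x86→b8/s0 MISS; vc=[14]
#3 0x8b→b8/s0 L1-HIT; vc=[14]
#4 0x8e→b8/s0 L1-HIT; vc=[14]
#5 0x86→b8/s0 L1-HIT; vc=[14]
#6 0x82→b8/s0 L1-HIT; vc=[14]
#7 0xee→b14/s0 VC-HIT; vc=[8]
#8 0x84→b8/s0 VC-HIT; vc=[14]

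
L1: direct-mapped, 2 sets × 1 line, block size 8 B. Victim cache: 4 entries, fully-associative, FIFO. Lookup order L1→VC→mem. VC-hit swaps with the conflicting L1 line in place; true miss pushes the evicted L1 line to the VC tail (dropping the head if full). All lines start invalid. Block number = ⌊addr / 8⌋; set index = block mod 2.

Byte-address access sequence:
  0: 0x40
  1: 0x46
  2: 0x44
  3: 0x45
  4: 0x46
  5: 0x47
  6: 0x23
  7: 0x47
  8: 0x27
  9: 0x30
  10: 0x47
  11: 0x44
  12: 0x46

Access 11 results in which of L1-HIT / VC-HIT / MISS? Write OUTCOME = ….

OUTCOME = L1-HIT

0: 0x40 (blk 8, set 0) → MISS  vc=[]
1: 0x46 (blk 8, set 0) → L1-HIT  vc=[]
2: 0x44 (blk 8, set 0) → L1-HIT  vc=[]
3: 0x45 (blk 8, set 0) → L1-HIT  vc=[]
4: 0x46 (blk 8, set 0) → L1-HIT  vc=[]
5: 0x47 (blk 8, set 0) → L1-HIT  vc=[]
6: 0x23 (blk 4, set 0) → MISS  vc=[8]
7: 0x47 (blk 8, set 0) → VC-HIT  vc=[4]
8: 0x27 (blk 4, set 0) → VC-HIT  vc=[8]
9: 0x30 (blk 6, set 0) → MISS  vc=[8, 4]
10: 0x47 (blk 8, set 0) → VC-HIT  vc=[6, 4]
11: 0x44 (blk 8, set 0) → L1-HIT  vc=[6, 4]
12: 0x46 (blk 8, set 0) → L1-HIT  vc=[6, 4]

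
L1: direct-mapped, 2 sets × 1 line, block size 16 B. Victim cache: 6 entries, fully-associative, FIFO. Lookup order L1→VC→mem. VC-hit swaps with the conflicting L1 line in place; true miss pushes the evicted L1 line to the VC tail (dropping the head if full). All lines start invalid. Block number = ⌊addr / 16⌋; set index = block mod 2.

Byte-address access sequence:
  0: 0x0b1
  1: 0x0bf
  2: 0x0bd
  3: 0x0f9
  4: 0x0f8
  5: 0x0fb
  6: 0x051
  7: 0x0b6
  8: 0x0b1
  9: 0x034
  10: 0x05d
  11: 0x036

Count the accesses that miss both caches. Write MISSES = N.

  [0] addr=0xb1 blk=11 s=1: MISS | VC []
  [1] addr=0xbf blk=11 s=1: L1-HIT | VC []
  [2] addr=0xbd blk=11 s=1: L1-HIT | VC []
  [3] addr=0xf9 blk=15 s=1: MISS | VC [11]
  [4] addr=0xf8 blk=15 s=1: L1-HIT | VC [11]
  [5] addr=0xfb blk=15 s=1: L1-HIT | VC [11]
  [6] addr=0x51 blk=5 s=1: MISS | VC [11, 15]
  [7] addr=0xb6 blk=11 s=1: VC-HIT | VC [5, 15]
  [8] addr=0xb1 blk=11 s=1: L1-HIT | VC [5, 15]
  [9] addr=0x34 blk=3 s=1: MISS | VC [5, 15, 11]
  [10] addr=0x5d blk=5 s=1: VC-HIT | VC [3, 15, 11]
  [11] addr=0x36 blk=3 s=1: VC-HIT | VC [5, 15, 11]

MISSES = 4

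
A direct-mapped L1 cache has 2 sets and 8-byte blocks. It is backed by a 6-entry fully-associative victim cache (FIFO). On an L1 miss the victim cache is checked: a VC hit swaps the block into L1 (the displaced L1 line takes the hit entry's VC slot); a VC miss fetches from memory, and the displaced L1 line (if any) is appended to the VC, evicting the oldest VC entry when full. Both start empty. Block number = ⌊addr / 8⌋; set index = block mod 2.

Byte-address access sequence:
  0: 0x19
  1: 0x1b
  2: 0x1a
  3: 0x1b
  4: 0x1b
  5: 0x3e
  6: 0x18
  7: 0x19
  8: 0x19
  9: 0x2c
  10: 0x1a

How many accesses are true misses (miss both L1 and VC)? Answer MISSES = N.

0: 0x19 (blk 3, set 1) → MISS  vc=[]
1: 0x1b (blk 3, set 1) → L1-HIT  vc=[]
2: 0x1a (blk 3, set 1) → L1-HIT  vc=[]
3: 0x1b (blk 3, set 1) → L1-HIT  vc=[]
4: 0x1b (blk 3, set 1) → L1-HIT  vc=[]
5: 0x3e (blk 7, set 1) → MISS  vc=[3]
6: 0x18 (blk 3, set 1) → VC-HIT  vc=[7]
7: 0x19 (blk 3, set 1) → L1-HIT  vc=[7]
8: 0x19 (blk 3, set 1) → L1-HIT  vc=[7]
9: 0x2c (blk 5, set 1) → MISS  vc=[7, 3]
10: 0x1a (blk 3, set 1) → VC-HIT  vc=[7, 5]

MISSES = 3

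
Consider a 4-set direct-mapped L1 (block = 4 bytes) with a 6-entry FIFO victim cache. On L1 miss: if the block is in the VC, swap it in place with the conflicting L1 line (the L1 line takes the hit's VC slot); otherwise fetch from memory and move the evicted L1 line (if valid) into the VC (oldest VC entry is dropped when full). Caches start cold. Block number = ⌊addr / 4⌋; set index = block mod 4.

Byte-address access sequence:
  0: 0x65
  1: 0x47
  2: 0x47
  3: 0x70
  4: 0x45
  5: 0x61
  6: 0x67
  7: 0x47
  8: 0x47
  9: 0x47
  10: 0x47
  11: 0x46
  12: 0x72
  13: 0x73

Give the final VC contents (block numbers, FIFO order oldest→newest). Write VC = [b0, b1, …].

VC = [25, 24]

  [0] addr=0x65 blk=25 s=1: MISS | VC []
  [1] addr=0x47 blk=17 s=1: MISS | VC [25]
  [2] addr=0x47 blk=17 s=1: L1-HIT | VC [25]
  [3] addr=0x70 blk=28 s=0: MISS | VC [25]
  [4] addr=0x45 blk=17 s=1: L1-HIT | VC [25]
  [5] addr=0x61 blk=24 s=0: MISS | VC [25, 28]
  [6] addr=0x67 blk=25 s=1: VC-HIT | VC [17, 28]
  [7] addr=0x47 blk=17 s=1: VC-HIT | VC [25, 28]
  [8] addr=0x47 blk=17 s=1: L1-HIT | VC [25, 28]
  [9] addr=0x47 blk=17 s=1: L1-HIT | VC [25, 28]
  [10] addr=0x47 blk=17 s=1: L1-HIT | VC [25, 28]
  [11] addr=0x46 blk=17 s=1: L1-HIT | VC [25, 28]
  [12] addr=0x72 blk=28 s=0: VC-HIT | VC [25, 24]
  [13] addr=0x73 blk=28 s=0: L1-HIT | VC [25, 24]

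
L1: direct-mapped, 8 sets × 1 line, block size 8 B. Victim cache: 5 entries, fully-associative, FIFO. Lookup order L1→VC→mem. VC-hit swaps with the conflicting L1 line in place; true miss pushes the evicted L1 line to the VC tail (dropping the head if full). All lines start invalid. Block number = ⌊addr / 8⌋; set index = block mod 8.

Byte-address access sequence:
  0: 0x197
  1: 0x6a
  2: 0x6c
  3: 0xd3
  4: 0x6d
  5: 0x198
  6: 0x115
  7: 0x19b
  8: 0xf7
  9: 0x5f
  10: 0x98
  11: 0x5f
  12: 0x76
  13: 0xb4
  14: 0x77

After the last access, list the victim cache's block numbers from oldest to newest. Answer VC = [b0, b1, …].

0: 0x197 (blk 50, set 2) → MISS  vc=[]
1: 0x6a (blk 13, set 5) → MISS  vc=[]
2: 0x6c (blk 13, set 5) → L1-HIT  vc=[]
3: 0xd3 (blk 26, set 2) → MISS  vc=[50]
4: 0x6d (blk 13, set 5) → L1-HIT  vc=[50]
5: 0x198 (blk 51, set 3) → MISS  vc=[50]
6: 0x115 (blk 34, set 2) → MISS  vc=[50, 26]
7: 0x19b (blk 51, set 3) → L1-HIT  vc=[50, 26]
8: 0xf7 (blk 30, set 6) → MISS  vc=[50, 26]
9: 0x5f (blk 11, set 3) → MISS  vc=[50, 26, 51]
10: 0x98 (blk 19, set 3) → MISS  vc=[50, 26, 51, 11]
11: 0x5f (blk 11, set 3) → VC-HIT  vc=[50, 26, 51, 19]
12: 0x76 (blk 14, set 6) → MISS  vc=[50, 26, 51, 19, 30]
13: 0xb4 (blk 22, set 6) → MISS  vc=[26, 51, 19, 30, 14]
14: 0x77 (blk 14, set 6) → VC-HIT  vc=[26, 51, 19, 30, 22]

VC = [26, 51, 19, 30, 22]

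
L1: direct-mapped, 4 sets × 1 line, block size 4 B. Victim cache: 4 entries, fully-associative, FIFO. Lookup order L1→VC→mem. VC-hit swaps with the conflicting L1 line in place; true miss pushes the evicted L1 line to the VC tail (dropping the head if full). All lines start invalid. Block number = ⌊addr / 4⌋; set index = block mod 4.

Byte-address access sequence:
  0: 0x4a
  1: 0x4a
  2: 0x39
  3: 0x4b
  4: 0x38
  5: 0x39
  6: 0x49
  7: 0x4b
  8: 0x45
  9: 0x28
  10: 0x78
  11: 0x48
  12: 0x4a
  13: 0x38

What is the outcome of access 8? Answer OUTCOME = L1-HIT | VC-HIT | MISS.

OUTCOME = MISS

#0 0x4a→b18/s2 MISS; vc=[]
#1 0x4a→b18/s2 L1-HIT; vc=[]
#2 0x39→b14/s2 MISS; vc=[18]
#3 0x4b→b18/s2 VC-HIT; vc=[14]
#4 0x38→b14/s2 VC-HIT; vc=[18]
#5 0x39→b14/s2 L1-HIT; vc=[18]
#6 0x49→b18/s2 VC-HIT; vc=[14]
#7 0x4b→b18/s2 L1-HIT; vc=[14]
#8 0x45→b17/s1 MISS; vc=[14]
#9 0x28→b10/s2 MISS; vc=[14,18]
#10 0x78→b30/s2 MISS; vc=[14,18,10]
#11 0x48→b18/s2 VC-HIT; vc=[14,30,10]
#12 0x4a→b18/s2 L1-HIT; vc=[14,30,10]
#13 0x38→b14/s2 VC-HIT; vc=[18,30,10]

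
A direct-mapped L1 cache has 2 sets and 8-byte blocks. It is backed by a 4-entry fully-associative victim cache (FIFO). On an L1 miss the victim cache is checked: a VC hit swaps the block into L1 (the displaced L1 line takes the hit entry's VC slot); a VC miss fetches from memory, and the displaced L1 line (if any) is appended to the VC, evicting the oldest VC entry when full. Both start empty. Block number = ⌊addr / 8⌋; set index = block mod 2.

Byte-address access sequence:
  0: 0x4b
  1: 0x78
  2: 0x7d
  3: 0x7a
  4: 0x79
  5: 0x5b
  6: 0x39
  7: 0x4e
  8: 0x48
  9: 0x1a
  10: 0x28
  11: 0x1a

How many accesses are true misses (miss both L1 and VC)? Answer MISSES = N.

#0 0x4b→b9/s1 MISS; vc=[]
#1 0x78→b15/s1 MISS; vc=[9]
#2 0x7d→b15/s1 L1-HIT; vc=[9]
#3 0x7a→b15/s1 L1-HIT; vc=[9]
#4 0x79→b15/s1 L1-HIT; vc=[9]
#5 0x5b→b11/s1 MISS; vc=[9,15]
#6 0x39→b7/s1 MISS; vc=[9,15,11]
#7 0x4e→b9/s1 VC-HIT; vc=[7,15,11]
#8 0x48→b9/s1 L1-HIT; vc=[7,15,11]
#9 0x1a→b3/s1 MISS; vc=[7,15,11,9]
#10 0x28→b5/s1 MISS; vc=[15,11,9,3]
#11 0x1a→b3/s1 VC-HIT; vc=[15,11,9,5]

MISSES = 6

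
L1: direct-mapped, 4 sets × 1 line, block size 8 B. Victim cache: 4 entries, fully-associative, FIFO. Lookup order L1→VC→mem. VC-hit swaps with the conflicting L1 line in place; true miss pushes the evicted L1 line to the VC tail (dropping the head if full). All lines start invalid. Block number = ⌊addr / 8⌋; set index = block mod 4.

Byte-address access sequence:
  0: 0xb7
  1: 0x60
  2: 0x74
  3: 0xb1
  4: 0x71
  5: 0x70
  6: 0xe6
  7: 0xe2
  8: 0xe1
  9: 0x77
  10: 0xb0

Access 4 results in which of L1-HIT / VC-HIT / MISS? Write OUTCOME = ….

OUTCOME = VC-HIT

#0 0xb7→b22/s2 MISS; vc=[]
#1 0x60→b12/s0 MISS; vc=[]
#2 0x74→b14/s2 MISS; vc=[22]
#3 0xb1→b22/s2 VC-HIT; vc=[14]
#4 0x71→b14/s2 VC-HIT; vc=[22]
#5 0x70→b14/s2 L1-HIT; vc=[22]
#6 0xe6→b28/s0 MISS; vc=[22,12]
#7 0xe2→b28/s0 L1-HIT; vc=[22,12]
#8 0xe1→b28/s0 L1-HIT; vc=[22,12]
#9 0x77→b14/s2 L1-HIT; vc=[22,12]
#10 0xb0→b22/s2 VC-HIT; vc=[14,12]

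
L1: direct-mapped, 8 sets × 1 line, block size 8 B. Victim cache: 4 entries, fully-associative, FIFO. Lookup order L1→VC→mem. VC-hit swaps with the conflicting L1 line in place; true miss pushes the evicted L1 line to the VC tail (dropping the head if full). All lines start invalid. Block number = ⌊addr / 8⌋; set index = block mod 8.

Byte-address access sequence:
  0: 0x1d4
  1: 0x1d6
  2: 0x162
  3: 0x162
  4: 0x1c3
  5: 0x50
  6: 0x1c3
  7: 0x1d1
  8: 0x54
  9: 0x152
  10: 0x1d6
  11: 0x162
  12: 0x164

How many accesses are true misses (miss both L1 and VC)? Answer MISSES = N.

MISSES = 5

0: 0x1d4 (blk 58, set 2) → MISS  vc=[]
1: 0x1d6 (blk 58, set 2) → L1-HIT  vc=[]
2: 0x162 (blk 44, set 4) → MISS  vc=[]
3: 0x162 (blk 44, set 4) → L1-HIT  vc=[]
4: 0x1c3 (blk 56, set 0) → MISS  vc=[]
5: 0x50 (blk 10, set 2) → MISS  vc=[58]
6: 0x1c3 (blk 56, set 0) → L1-HIT  vc=[58]
7: 0x1d1 (blk 58, set 2) → VC-HIT  vc=[10]
8: 0x54 (blk 10, set 2) → VC-HIT  vc=[58]
9: 0x152 (blk 42, set 2) → MISS  vc=[58, 10]
10: 0x1d6 (blk 58, set 2) → VC-HIT  vc=[42, 10]
11: 0x162 (blk 44, set 4) → L1-HIT  vc=[42, 10]
12: 0x164 (blk 44, set 4) → L1-HIT  vc=[42, 10]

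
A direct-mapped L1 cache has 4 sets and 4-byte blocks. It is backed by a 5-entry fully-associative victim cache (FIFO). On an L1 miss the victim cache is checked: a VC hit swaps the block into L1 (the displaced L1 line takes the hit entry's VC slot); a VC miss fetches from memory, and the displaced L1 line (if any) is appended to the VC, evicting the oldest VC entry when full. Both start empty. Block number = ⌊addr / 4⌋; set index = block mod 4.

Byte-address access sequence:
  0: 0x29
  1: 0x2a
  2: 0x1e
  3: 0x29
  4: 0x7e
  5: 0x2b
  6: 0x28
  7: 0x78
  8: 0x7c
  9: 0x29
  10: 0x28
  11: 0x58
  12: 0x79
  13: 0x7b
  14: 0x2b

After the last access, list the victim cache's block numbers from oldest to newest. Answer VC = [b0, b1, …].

0: 0x29 (blk 10, set 2) → MISS  vc=[]
1: 0x2a (blk 10, set 2) → L1-HIT  vc=[]
2: 0x1e (blk 7, set 3) → MISS  vc=[]
3: 0x29 (blk 10, set 2) → L1-HIT  vc=[]
4: 0x7e (blk 31, set 3) → MISS  vc=[7]
5: 0x2b (blk 10, set 2) → L1-HIT  vc=[7]
6: 0x28 (blk 10, set 2) → L1-HIT  vc=[7]
7: 0x78 (blk 30, set 2) → MISS  vc=[7, 10]
8: 0x7c (blk 31, set 3) → L1-HIT  vc=[7, 10]
9: 0x29 (blk 10, set 2) → VC-HIT  vc=[7, 30]
10: 0x28 (blk 10, set 2) → L1-HIT  vc=[7, 30]
11: 0x58 (blk 22, set 2) → MISS  vc=[7, 30, 10]
12: 0x79 (blk 30, set 2) → VC-HIT  vc=[7, 22, 10]
13: 0x7b (blk 30, set 2) → L1-HIT  vc=[7, 22, 10]
14: 0x2b (blk 10, set 2) → VC-HIT  vc=[7, 22, 30]

VC = [7, 22, 30]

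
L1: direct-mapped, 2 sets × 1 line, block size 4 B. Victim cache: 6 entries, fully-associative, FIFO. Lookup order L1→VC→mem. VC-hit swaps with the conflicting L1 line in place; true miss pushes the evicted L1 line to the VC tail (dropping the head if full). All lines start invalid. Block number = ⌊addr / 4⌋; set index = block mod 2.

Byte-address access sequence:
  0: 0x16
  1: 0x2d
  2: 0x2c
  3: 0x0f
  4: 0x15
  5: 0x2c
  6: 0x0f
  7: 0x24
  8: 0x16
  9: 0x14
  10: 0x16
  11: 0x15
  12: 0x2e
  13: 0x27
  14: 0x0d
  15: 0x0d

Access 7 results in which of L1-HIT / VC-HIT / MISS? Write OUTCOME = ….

#0 0x16→b5/s1 MISS; vc=[]
#1 0x2d→b11/s1 MISS; vc=[5]
#2 0x2c→b11/s1 L1-HIT; vc=[5]
#3 0xf→b3/s1 MISS; vc=[5,11]
#4 0x15→b5/s1 VC-HIT; vc=[3,11]
#5 0x2c→b11/s1 VC-HIT; vc=[3,5]
#6 0xf→b3/s1 VC-HIT; vc=[11,5]
#7 0x24→b9/s1 MISS; vc=[11,5,3]
#8 0x16→b5/s1 VC-HIT; vc=[11,9,3]
#9 0x14→b5/s1 L1-HIT; vc=[11,9,3]
#10 0x16→b5/s1 L1-HIT; vc=[11,9,3]
#11 0x15→b5/s1 L1-HIT; vc=[11,9,3]
#12 0x2e→b11/s1 VC-HIT; vc=[5,9,3]
#13 0x27→b9/s1 VC-HIT; vc=[5,11,3]
#14 0xd→b3/s1 VC-HIT; vc=[5,11,9]
#15 0xd→b3/s1 L1-HIT; vc=[5,11,9]

OUTCOME = MISS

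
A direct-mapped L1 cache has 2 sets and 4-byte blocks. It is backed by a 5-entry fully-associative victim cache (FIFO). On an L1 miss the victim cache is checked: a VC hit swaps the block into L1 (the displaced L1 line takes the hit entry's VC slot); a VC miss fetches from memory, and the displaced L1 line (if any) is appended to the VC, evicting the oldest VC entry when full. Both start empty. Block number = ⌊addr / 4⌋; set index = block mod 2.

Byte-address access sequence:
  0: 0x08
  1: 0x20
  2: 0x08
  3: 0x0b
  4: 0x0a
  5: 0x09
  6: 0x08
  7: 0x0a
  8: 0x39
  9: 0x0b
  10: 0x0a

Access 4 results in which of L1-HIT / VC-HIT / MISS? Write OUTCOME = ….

OUTCOME = L1-HIT

#0 0x8→b2/s0 MISS; vc=[]
#1 0x20→b8/s0 MISS; vc=[2]
#2 0x8→b2/s0 VC-HIT; vc=[8]
#3 0xb→b2/s0 L1-HIT; vc=[8]
#4 0xa→b2/s0 L1-HIT; vc=[8]
#5 0x9→b2/s0 L1-HIT; vc=[8]
#6 0x8→b2/s0 L1-HIT; vc=[8]
#7 0xa→b2/s0 L1-HIT; vc=[8]
#8 0x39→b14/s0 MISS; vc=[8,2]
#9 0xb→b2/s0 VC-HIT; vc=[8,14]
#10 0xa→b2/s0 L1-HIT; vc=[8,14]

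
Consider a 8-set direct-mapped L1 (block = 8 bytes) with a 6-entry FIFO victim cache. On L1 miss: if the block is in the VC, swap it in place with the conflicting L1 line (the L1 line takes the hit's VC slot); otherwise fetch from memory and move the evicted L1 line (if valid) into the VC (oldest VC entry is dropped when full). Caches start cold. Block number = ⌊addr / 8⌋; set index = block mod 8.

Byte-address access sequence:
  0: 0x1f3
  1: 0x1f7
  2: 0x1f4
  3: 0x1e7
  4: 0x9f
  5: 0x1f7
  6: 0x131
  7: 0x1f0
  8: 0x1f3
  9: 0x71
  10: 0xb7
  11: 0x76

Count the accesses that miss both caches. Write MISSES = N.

MISSES = 6

0: 0x1f3 (blk 62, set 6) → MISS  vc=[]
1: 0x1f7 (blk 62, set 6) → L1-HIT  vc=[]
2: 0x1f4 (blk 62, set 6) → L1-HIT  vc=[]
3: 0x1e7 (blk 60, set 4) → MISS  vc=[]
4: 0x9f (blk 19, set 3) → MISS  vc=[]
5: 0x1f7 (blk 62, set 6) → L1-HIT  vc=[]
6: 0x131 (blk 38, set 6) → MISS  vc=[62]
7: 0x1f0 (blk 62, set 6) → VC-HIT  vc=[38]
8: 0x1f3 (blk 62, set 6) → L1-HIT  vc=[38]
9: 0x71 (blk 14, set 6) → MISS  vc=[38, 62]
10: 0xb7 (blk 22, set 6) → MISS  vc=[38, 62, 14]
11: 0x76 (blk 14, set 6) → VC-HIT  vc=[38, 62, 22]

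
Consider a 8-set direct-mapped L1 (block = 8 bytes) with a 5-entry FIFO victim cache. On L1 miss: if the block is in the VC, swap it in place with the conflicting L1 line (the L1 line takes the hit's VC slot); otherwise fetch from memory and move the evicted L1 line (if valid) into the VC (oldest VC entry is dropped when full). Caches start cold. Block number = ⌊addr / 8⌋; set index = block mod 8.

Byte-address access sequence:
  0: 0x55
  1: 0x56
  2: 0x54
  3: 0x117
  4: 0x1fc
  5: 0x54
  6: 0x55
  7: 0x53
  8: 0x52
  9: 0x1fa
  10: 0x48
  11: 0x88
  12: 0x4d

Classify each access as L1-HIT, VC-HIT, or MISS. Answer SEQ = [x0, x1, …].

SEQ = [MISS, L1-HIT, L1-HIT, MISS, MISS, VC-HIT, L1-HIT, L1-HIT, L1-HIT, L1-HIT, MISS, MISS, VC-HIT]

0: 0x55 (blk 10, set 2) → MISS  vc=[]
1: 0x56 (blk 10, set 2) → L1-HIT  vc=[]
2: 0x54 (blk 10, set 2) → L1-HIT  vc=[]
3: 0x117 (blk 34, set 2) → MISS  vc=[10]
4: 0x1fc (blk 63, set 7) → MISS  vc=[10]
5: 0x54 (blk 10, set 2) → VC-HIT  vc=[34]
6: 0x55 (blk 10, set 2) → L1-HIT  vc=[34]
7: 0x53 (blk 10, set 2) → L1-HIT  vc=[34]
8: 0x52 (blk 10, set 2) → L1-HIT  vc=[34]
9: 0x1fa (blk 63, set 7) → L1-HIT  vc=[34]
10: 0x48 (blk 9, set 1) → MISS  vc=[34]
11: 0x88 (blk 17, set 1) → MISS  vc=[34, 9]
12: 0x4d (blk 9, set 1) → VC-HIT  vc=[34, 17]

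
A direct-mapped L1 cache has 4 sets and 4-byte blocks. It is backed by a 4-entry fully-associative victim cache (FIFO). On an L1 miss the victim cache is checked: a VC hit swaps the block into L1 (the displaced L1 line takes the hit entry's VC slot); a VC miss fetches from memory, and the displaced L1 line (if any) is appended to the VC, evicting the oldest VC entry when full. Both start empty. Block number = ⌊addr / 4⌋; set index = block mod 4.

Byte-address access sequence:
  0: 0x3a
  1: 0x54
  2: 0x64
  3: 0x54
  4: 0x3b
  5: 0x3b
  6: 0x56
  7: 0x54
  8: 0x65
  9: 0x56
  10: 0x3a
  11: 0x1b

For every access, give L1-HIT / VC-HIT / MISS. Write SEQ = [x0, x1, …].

  [0] addr=0x3a blk=14 s=2: MISS | VC []
  [1] addr=0x54 blk=21 s=1: MISS | VC []
  [2] addr=0x64 blk=25 s=1: MISS | VC [21]
  [3] addr=0x54 blk=21 s=1: VC-HIT | VC [25]
  [4] addr=0x3b blk=14 s=2: L1-HIT | VC [25]
  [5] addr=0x3b blk=14 s=2: L1-HIT | VC [25]
  [6] addr=0x56 blk=21 s=1: L1-HIT | VC [25]
  [7] addr=0x54 blk=21 s=1: L1-HIT | VC [25]
  [8] addr=0x65 blk=25 s=1: VC-HIT | VC [21]
  [9] addr=0x56 blk=21 s=1: VC-HIT | VC [25]
  [10] addr=0x3a blk=14 s=2: L1-HIT | VC [25]
  [11] addr=0x1b blk=6 s=2: MISS | VC [25, 14]

SEQ = [MISS, MISS, MISS, VC-HIT, L1-HIT, L1-HIT, L1-HIT, L1-HIT, VC-HIT, VC-HIT, L1-HIT, MISS]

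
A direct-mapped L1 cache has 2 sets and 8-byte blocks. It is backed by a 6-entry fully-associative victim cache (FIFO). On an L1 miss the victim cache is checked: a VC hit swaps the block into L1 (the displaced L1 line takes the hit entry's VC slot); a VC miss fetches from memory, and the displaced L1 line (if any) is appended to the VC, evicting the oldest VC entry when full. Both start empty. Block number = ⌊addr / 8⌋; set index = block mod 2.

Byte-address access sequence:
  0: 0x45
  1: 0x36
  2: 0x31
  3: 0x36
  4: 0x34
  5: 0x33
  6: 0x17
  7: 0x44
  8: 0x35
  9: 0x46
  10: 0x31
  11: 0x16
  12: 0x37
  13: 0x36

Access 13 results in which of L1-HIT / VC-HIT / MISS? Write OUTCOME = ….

#0 0x45→b8/s0 MISS; vc=[]
#1 0x36→b6/s0 MISS; vc=[8]
#2 0x31→b6/s0 L1-HIT; vc=[8]
#3 0x36→b6/s0 L1-HIT; vc=[8]
#4 0x34→b6/s0 L1-HIT; vc=[8]
#5 0x33→b6/s0 L1-HIT; vc=[8]
#6 0x17→b2/s0 MISS; vc=[8,6]
#7 0x44→b8/s0 VC-HIT; vc=[2,6]
#8 0x35→b6/s0 VC-HIT; vc=[2,8]
#9 0x46→b8/s0 VC-HIT; vc=[2,6]
#10 0x31→b6/s0 VC-HIT; vc=[2,8]
#11 0x16→b2/s0 VC-HIT; vc=[6,8]
#12 0x37→b6/s0 VC-HIT; vc=[2,8]
#13 0x36→b6/s0 L1-HIT; vc=[2,8]

OUTCOME = L1-HIT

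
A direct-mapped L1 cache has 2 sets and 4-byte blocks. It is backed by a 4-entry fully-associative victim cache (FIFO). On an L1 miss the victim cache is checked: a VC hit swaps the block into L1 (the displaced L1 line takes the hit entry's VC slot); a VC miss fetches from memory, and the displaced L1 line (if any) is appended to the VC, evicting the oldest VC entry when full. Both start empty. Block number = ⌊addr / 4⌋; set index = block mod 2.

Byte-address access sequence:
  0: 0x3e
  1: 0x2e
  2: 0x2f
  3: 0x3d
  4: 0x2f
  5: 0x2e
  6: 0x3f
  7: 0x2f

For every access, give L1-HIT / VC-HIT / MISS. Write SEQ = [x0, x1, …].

SEQ = [MISS, MISS, L1-HIT, VC-HIT, VC-HIT, L1-HIT, VC-HIT, VC-HIT]

  [0] addr=0x3e blk=15 s=1: MISS | VC []
  [1] addr=0x2e blk=11 s=1: MISS | VC [15]
  [2] addr=0x2f blk=11 s=1: L1-HIT | VC [15]
  [3] addr=0x3d blk=15 s=1: VC-HIT | VC [11]
  [4] addr=0x2f blk=11 s=1: VC-HIT | VC [15]
  [5] addr=0x2e blk=11 s=1: L1-HIT | VC [15]
  [6] addr=0x3f blk=15 s=1: VC-HIT | VC [11]
  [7] addr=0x2f blk=11 s=1: VC-HIT | VC [15]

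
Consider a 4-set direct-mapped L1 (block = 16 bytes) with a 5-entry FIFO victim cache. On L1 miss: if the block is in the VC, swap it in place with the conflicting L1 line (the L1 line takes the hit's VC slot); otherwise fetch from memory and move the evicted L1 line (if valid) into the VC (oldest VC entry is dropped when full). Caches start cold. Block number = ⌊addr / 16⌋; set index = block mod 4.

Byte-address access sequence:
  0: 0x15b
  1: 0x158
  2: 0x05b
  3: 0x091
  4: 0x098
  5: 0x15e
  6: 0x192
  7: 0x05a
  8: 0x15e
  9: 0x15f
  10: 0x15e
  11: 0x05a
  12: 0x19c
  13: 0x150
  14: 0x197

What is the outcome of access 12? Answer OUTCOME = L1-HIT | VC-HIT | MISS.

OUTCOME = VC-HIT

#0 0x15b→b21/s1 MISS; vc=[]
#1 0x158→b21/s1 L1-HIT; vc=[]
#2 0x5b→b5/s1 MISS; vc=[21]
#3 0x91→b9/s1 MISS; vc=[21,5]
#4 0x98→b9/s1 L1-HIT; vc=[21,5]
#5 0x15e→b21/s1 VC-HIT; vc=[9,5]
#6 0x192→b25/s1 MISS; vc=[9,5,21]
#7 0x5a→b5/s1 VC-HIT; vc=[9,25,21]
#8 0x15e→b21/s1 VC-HIT; vc=[9,25,5]
#9 0x15f→b21/s1 L1-HIT; vc=[9,25,5]
#10 0x15e→b21/s1 L1-HIT; vc=[9,25,5]
#11 0x5a→b5/s1 VC-HIT; vc=[9,25,21]
#12 0x19c→b25/s1 VC-HIT; vc=[9,5,21]
#13 0x150→b21/s1 VC-HIT; vc=[9,5,25]
#14 0x197→b25/s1 VC-HIT; vc=[9,5,21]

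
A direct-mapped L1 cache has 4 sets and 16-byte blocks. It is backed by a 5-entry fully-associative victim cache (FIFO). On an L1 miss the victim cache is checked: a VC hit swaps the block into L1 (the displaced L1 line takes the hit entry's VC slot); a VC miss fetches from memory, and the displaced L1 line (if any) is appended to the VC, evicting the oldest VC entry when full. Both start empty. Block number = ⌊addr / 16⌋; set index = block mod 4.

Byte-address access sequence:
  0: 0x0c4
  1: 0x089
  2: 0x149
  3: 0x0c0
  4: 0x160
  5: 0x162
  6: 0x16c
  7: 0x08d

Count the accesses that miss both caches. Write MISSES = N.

MISSES = 4

0: 0xc4 (blk 12, set 0) → MISS  vc=[]
1: 0x89 (blk 8, set 0) → MISS  vc=[12]
2: 0x149 (blk 20, set 0) → MISS  vc=[12, 8]
3: 0xc0 (blk 12, set 0) → VC-HIT  vc=[20, 8]
4: 0x160 (blk 22, set 2) → MISS  vc=[20, 8]
5: 0x162 (blk 22, set 2) → L1-HIT  vc=[20, 8]
6: 0x16c (blk 22, set 2) → L1-HIT  vc=[20, 8]
7: 0x8d (blk 8, set 0) → VC-HIT  vc=[20, 12]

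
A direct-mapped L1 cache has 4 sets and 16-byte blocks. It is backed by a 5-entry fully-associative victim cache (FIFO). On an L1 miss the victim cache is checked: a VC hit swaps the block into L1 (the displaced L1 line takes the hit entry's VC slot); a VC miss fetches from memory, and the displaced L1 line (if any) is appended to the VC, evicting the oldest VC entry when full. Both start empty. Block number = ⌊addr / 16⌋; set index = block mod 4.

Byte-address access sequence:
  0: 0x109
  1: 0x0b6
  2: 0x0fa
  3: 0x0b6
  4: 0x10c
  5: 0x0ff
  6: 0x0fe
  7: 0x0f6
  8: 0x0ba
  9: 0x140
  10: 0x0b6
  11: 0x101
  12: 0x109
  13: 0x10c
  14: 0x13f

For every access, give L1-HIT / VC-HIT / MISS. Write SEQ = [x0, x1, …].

SEQ = [MISS, MISS, MISS, VC-HIT, L1-HIT, VC-HIT, L1-HIT, L1-HIT, VC-HIT, MISS, L1-HIT, VC-HIT, L1-HIT, L1-HIT, MISS]

0: 0x109 (blk 16, set 0) → MISS  vc=[]
1: 0xb6 (blk 11, set 3) → MISS  vc=[]
2: 0xfa (blk 15, set 3) → MISS  vc=[11]
3: 0xb6 (blk 11, set 3) → VC-HIT  vc=[15]
4: 0x10c (blk 16, set 0) → L1-HIT  vc=[15]
5: 0xff (blk 15, set 3) → VC-HIT  vc=[11]
6: 0xfe (blk 15, set 3) → L1-HIT  vc=[11]
7: 0xf6 (blk 15, set 3) → L1-HIT  vc=[11]
8: 0xba (blk 11, set 3) → VC-HIT  vc=[15]
9: 0x140 (blk 20, set 0) → MISS  vc=[15, 16]
10: 0xb6 (blk 11, set 3) → L1-HIT  vc=[15, 16]
11: 0x101 (blk 16, set 0) → VC-HIT  vc=[15, 20]
12: 0x109 (blk 16, set 0) → L1-HIT  vc=[15, 20]
13: 0x10c (blk 16, set 0) → L1-HIT  vc=[15, 20]
14: 0x13f (blk 19, set 3) → MISS  vc=[15, 20, 11]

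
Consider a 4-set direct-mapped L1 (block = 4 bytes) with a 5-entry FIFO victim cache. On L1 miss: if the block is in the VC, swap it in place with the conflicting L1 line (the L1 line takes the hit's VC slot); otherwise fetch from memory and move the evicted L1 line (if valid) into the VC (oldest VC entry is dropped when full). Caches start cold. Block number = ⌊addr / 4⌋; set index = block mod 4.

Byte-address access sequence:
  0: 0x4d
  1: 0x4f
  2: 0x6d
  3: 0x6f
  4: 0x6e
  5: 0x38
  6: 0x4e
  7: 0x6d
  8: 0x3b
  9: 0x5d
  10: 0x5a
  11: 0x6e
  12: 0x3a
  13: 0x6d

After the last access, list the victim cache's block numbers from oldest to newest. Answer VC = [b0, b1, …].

VC = [19, 23, 22]

0: 0x4d (blk 19, set 3) → MISS  vc=[]
1: 0x4f (blk 19, set 3) → L1-HIT  vc=[]
2: 0x6d (blk 27, set 3) → MISS  vc=[19]
3: 0x6f (blk 27, set 3) → L1-HIT  vc=[19]
4: 0x6e (blk 27, set 3) → L1-HIT  vc=[19]
5: 0x38 (blk 14, set 2) → MISS  vc=[19]
6: 0x4e (blk 19, set 3) → VC-HIT  vc=[27]
7: 0x6d (blk 27, set 3) → VC-HIT  vc=[19]
8: 0x3b (blk 14, set 2) → L1-HIT  vc=[19]
9: 0x5d (blk 23, set 3) → MISS  vc=[19, 27]
10: 0x5a (blk 22, set 2) → MISS  vc=[19, 27, 14]
11: 0x6e (blk 27, set 3) → VC-HIT  vc=[19, 23, 14]
12: 0x3a (blk 14, set 2) → VC-HIT  vc=[19, 23, 22]
13: 0x6d (blk 27, set 3) → L1-HIT  vc=[19, 23, 22]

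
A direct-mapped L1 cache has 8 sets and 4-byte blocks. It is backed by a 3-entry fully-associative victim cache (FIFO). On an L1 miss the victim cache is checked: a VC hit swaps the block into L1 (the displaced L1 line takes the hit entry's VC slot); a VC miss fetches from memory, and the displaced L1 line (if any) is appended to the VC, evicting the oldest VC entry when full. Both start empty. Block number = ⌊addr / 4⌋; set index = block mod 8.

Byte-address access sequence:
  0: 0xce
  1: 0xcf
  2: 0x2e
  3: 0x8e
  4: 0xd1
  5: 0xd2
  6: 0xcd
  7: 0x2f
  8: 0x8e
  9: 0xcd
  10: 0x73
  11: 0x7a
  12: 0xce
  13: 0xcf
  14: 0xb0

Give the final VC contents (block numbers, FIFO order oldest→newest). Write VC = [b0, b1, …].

  [0] addr=0xce blk=51 s=3: MISS | VC []
  [1] addr=0xcf blk=51 s=3: L1-HIT | VC []
  [2] addr=0x2e blk=11 s=3: MISS | VC [51]
  [3] addr=0x8e blk=35 s=3: MISS | VC [51, 11]
  [4] addr=0xd1 blk=52 s=4: MISS | VC [51, 11]
  [5] addr=0xd2 blk=52 s=4: L1-HIT | VC [51, 11]
  [6] addr=0xcd blk=51 s=3: VC-HIT | VC [35, 11]
  [7] addr=0x2f blk=11 s=3: VC-HIT | VC [35, 51]
  [8] addr=0x8e blk=35 s=3: VC-HIT | VC [11, 51]
  [9] addr=0xcd blk=51 s=3: VC-HIT | VC [11, 35]
  [10] addr=0x73 blk=28 s=4: MISS | VC [11, 35, 52]
  [11] addr=0x7a blk=30 s=6: MISS | VC [11, 35, 52]
  [12] addr=0xce blk=51 s=3: L1-HIT | VC [11, 35, 52]
  [13] addr=0xcf blk=51 s=3: L1-HIT | VC [11, 35, 52]
  [14] addr=0xb0 blk=44 s=4: MISS | VC [35, 52, 28]

VC = [35, 52, 28]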